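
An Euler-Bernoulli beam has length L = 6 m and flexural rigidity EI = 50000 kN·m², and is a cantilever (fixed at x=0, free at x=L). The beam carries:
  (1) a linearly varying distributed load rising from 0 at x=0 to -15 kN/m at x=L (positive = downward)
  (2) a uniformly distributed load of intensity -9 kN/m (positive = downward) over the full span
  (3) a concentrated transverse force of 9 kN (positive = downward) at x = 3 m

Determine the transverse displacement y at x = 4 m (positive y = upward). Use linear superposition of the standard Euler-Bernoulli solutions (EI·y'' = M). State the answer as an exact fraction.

y(4) = 2011/60000 m

Load 1 — triangular load w₀=-15 kN/m (0→w₀ over full span):
  y_1 = (w₀Lx³/12-w₀L²x²/6-w₀x⁵/(120L))/EI = ((-15)·6·4³/12-(-15)·6²·4²/6-(-15)·4⁵/(120·6))/50000 = 184/9375 m
Load 2 — uniform load w=-9 kN/m over full span:
  y_2 = -wx²(x²-4Lx+6L²)/(24EI) = -(-9)·4²·(4²-4·6·4+6·6²)/(24·50000) = 51/3125 m
Load 3 — point force P=9 kN at a=3 m (b=L-a=3):
  y_3 = -Pa²(3x-a)/(6EI)  [x>a] = -9·3²·(3·4-3)/(6·50000) = -243/100000 m
Superposition: y = Σ y_i = 2011/60000 m ≈ 0.033517 m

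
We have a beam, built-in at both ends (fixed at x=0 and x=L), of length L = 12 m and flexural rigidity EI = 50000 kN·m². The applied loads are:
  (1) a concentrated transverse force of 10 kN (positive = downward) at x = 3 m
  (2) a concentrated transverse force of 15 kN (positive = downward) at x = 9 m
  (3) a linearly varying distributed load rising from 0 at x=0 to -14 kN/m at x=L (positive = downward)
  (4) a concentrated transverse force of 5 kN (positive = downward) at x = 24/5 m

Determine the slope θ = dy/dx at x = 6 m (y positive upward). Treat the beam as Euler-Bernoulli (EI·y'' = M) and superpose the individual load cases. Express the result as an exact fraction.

Load 1 — point force P=10 kN at a=3 m (b=L-a=9):
  θ_1 = Pa²(L-x)(2bL-(3b+a)(L-x))/(2L³EI)  [x>a] = 10·3²·(12-6)·(2·9·12-(3·9+3)·(12-6))/(2·12³·50000) = 9/80000 rad
Load 2 — point force P=15 kN at a=9 m (b=L-a=3):
  θ_2 = -Pb²x(2aL-(3a+b)x)/(2L³EI)  [x≤a] = -15·3²·6·(2·9·12-(3·9+3)·6)/(2·12³·50000) = -27/160000 rad
Load 3 — triangular load w₀=-14 kN/m (0→w₀ over full span):
  θ_3 = -w₀(2x(L-x)(L-2x)(x+2L)+x²(L-x)²)/(120LEI) = -(-14)·(2·6·(12-6)·(12-2·6)·(6+2·12)+6²·(12-6)²)/(120·12·50000) = 63/250000 rad
Load 4 — point force P=5 kN at a=24/5 m (b=L-a=36/5):
  θ_4 = Pa²(L-x)(2bL-(3b+a)(L-x))/(2L³EI)  [x>a] = 5·(24/5)²·(12-6)·(2·(36/5)·12-(3·(36/5)+(24/5))·(12-6))/(2·12³·50000) = 9/156250 rad
Superposition: θ = Σ θ_i = 5067/20000000 rad ≈ 0.000253 rad

θ(6) = 5067/20000000 rad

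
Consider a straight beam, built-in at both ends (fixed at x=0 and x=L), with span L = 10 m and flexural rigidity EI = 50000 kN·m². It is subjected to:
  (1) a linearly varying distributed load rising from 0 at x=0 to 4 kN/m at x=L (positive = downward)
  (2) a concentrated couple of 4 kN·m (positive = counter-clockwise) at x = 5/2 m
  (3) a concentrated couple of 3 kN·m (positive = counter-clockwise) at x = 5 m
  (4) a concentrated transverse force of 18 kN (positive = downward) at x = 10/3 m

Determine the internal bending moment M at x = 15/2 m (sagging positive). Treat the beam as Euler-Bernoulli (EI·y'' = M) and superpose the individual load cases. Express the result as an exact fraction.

M(15/2) = 13/8 kN·m

Load 1 — triangular load w₀=4 kN/m (0→w₀ over full span):
  M_1 = 3w₀Lx/20 - w₀L²/30 - w₀x³/(6L) = 3·4·10·(15/2)/20 - 4·10²/30 - 4·(15/2)³/(6·10) = 85/24 kN·m
Load 2 — applied couple M₀=4 kN·m at a=5/2 m (b=L-a=15/2):
  M_2 = R_Ax - M_A - M₀  [x>a] with R_A=9/20, M_A=-3/4 = (9/20)·(15/2) - (-3/4) - 4 = 1/8 kN·m
Load 3 — applied couple M₀=3 kN·m at a=5 m (b=L-a=5):
  M_3 = R_Ax - M_A - M₀  [x>a] with R_A=9/20, M_A=3/4 = (9/20)·(15/2) - (3/4) - 3 = -3/8 kN·m
Load 4 — point force P=18 kN at a=10/3 m (b=L-a=20/3):
  M_4 = Pa²(a+3b)(L-x)/L³ - Pa²b/L²  [x>a] = 18·(10/3)²·((10/3)+3·(20/3))·(10-(15/2))/10³ - 18·(10/3)²·(20/3)/10² = -5/3 kN·m
Superposition: M = Σ M_i = 13/8 kN·m ≈ 1.625000 kN·m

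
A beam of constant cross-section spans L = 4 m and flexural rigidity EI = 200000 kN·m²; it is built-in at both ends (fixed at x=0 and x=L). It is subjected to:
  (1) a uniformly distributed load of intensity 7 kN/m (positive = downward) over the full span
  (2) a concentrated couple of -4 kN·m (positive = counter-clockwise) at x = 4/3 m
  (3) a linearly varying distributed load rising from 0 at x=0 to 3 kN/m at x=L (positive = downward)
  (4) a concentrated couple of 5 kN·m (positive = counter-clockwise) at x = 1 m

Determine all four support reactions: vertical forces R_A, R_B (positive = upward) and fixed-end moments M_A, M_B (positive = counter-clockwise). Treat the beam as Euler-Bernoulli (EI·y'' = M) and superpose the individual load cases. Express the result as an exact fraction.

Load 1 — uniform load w=7 kN/m over full span:
  R_A = wL/2 = 7·4/2 = 14 kN
  M_A = wL²/12 = 7·4²/12 = 28/3 kN·m
  R_B = wL/2 = 7·4/2 = 14 kN
  M_B = -wL²/12 = -7·4²/12 = -28/3 kN·m
Load 2 — applied couple M₀=-4 kN·m at a=4/3 m (b=L-a=8/3):
  R_A = 6M₀ab/L³ = 6·(-4)·(4/3)·(8/3)/4³ = -4/3 kN
  M_A = M₀b(2a-b)/L² = (-4)·(8/3)·(2·(4/3)-(8/3))/4² = 0 kN·m
  R_B = -6M₀ab/L³ = -6·(-4)·(4/3)·(8/3)/4³ = 4/3 kN
  M_B = M₀a(2b-a)/L² = (-4)·(4/3)·(2·(8/3)-(4/3))/4² = -4/3 kN·m
Load 3 — triangular load w₀=3 kN/m (0→w₀ over full span):
  R_A = 3w₀L/20 = 3·3·4/20 = 9/5 kN
  M_A = w₀L²/30 = 3·4²/30 = 8/5 kN·m
  R_B = 7w₀L/20 = 7·3·4/20 = 21/5 kN
  M_B = -w₀L²/20 = -3·4²/20 = -12/5 kN·m
Load 4 — applied couple M₀=5 kN·m at a=1 m (b=L-a=3):
  R_A = 6M₀ab/L³ = 6·5·1·3/4³ = 45/32 kN
  M_A = M₀b(2a-b)/L² = 5·3·(2·1-3)/4² = -15/16 kN·m
  R_B = -6M₀ab/L³ = -6·5·1·3/4³ = -45/32 kN
  M_B = M₀a(2b-a)/L² = 5·1·(2·3-1)/4² = 25/16 kN·m
Superposition: R_A = 7619/480 kN, M_A = 2399/240 kN·m, R_B = 8701/480 kN, M_B = -2761/240 kN·m

R_A = 7619/480 kN, M_A = 2399/240 kN·m, R_B = 8701/480 kN, M_B = -2761/240 kN·m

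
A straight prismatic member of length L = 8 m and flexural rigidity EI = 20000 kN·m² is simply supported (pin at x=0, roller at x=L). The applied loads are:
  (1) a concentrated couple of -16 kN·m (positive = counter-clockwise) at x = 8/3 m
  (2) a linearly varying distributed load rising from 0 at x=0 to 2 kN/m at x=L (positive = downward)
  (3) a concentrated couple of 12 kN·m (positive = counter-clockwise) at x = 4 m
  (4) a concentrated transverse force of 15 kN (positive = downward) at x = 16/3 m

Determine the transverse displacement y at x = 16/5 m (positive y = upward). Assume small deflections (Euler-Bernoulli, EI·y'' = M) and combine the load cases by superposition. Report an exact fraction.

y(16/5) = -2771966/263671875 m

Load 1 — applied couple M₀=-16 kN·m at a=8/3 m (b=L-a=16/3):
  y_1 = (M₀x³/(6L)-M₀(x-a)²/2+C₁x)/EI  [x>a] with C₁=M₀(3b²-L²)/(6L)=-64/9 = ((-16)·(16/5)³/(6·8)-(-16)·((16/5)-(8/3))²/2+(-64/9)·(16/5))/20000 = -368/234375 m
Load 2 — triangular load w₀=2 kN/m (0→w₀ over full span):
  y_2 = -w₀x(7L⁴-10L²x²+3x⁴)/(360LEI) = -2·(16/5)·(7·8⁴-10·8²·(16/5)²+3·(16/5)⁴)/(360·8·20000) = -73024/29296875 m
Load 3 — applied couple M₀=12 kN·m at a=4 m (b=L-a=4):
  y_3 = (M₀x³/(6L)+C₁x)/EI  [x≤a] with C₁=M₀(3b²-L²)/(6L)=-4 = (12·(16/5)³/(6·8)+(-4)·(16/5))/20000 = -18/78125 m
Load 4 — point force P=15 kN at a=16/3 m (b=L-a=8/3):
  y_4 = -Pbx(L²-b²-x²)/(6LEI)  [x≤a] = -15·(8/3)·(16/5)·(8²-(8/3)²-(16/5)²)/(6·8·20000) = -2624/421875 m
Superposition: y = Σ y_i = -2771966/263671875 m ≈ -0.010513 m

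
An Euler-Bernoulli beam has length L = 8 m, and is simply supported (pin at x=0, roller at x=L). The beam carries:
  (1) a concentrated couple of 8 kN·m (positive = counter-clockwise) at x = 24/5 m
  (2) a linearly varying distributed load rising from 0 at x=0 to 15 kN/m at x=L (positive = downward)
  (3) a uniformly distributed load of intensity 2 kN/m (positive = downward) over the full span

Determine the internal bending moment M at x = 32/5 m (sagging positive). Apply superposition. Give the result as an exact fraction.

M(32/5) = 1368/25 kN·m

Load 1 — applied couple M₀=8 kN·m at a=24/5 m (b=L-a=16/5):
  M_1 = M₀x/L - M₀  [x>a] = 8·(32/5)/8 - 8 = -8/5 kN·m
Load 2 — triangular load w₀=15 kN/m (0→w₀ over full span):
  M_2 = w₀Lx/6 - w₀x³/(6L) = 15·8·(32/5)/6 - 15·(32/5)³/(6·8) = 1152/25 kN·m
Load 3 — uniform load w=2 kN/m over full span:
  M_3 = wx(L-x)/2 = 2·(32/5)·(8-(32/5))/2 = 256/25 kN·m
Superposition: M = Σ M_i = 1368/25 kN·m ≈ 54.720000 kN·m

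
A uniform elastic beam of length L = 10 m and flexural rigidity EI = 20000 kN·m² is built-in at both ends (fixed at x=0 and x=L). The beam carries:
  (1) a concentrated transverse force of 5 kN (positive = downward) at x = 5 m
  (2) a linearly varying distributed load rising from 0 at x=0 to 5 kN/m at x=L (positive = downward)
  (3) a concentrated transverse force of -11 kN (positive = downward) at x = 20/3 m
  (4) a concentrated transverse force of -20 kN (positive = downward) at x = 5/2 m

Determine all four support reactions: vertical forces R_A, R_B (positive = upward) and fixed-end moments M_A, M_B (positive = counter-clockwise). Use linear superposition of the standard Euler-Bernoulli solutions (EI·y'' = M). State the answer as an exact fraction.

R_A = -2101/216 kN, M_A = -2885/216 kN·m, R_B = 1885/216 kN, M_B = -1205/216 kN·m

Load 1 — point force P=5 kN at a=5 m (b=L-a=5):
  R_A = Pb²(3a+b)/L³ = 5·5²·(3·5+5)/10³ = 5/2 kN
  M_A = Pab²/L² = 5·5·5²/10² = 25/4 kN·m
  R_B = Pa²(a+3b)/L³ = 5·5²·(5+3·5)/10³ = 5/2 kN
  M_B = -Pa²b/L² = -5·5²·5/10² = -25/4 kN·m
Load 2 — triangular load w₀=5 kN/m (0→w₀ over full span):
  R_A = 3w₀L/20 = 3·5·10/20 = 15/2 kN
  M_A = w₀L²/30 = 5·10²/30 = 50/3 kN·m
  R_B = 7w₀L/20 = 7·5·10/20 = 35/2 kN
  M_B = -w₀L²/20 = -5·10²/20 = -25 kN·m
Load 3 — point force P=-11 kN at a=20/3 m (b=L-a=10/3):
  R_A = Pb²(3a+b)/L³ = (-11)·(10/3)²·(3·(20/3)+(10/3))/10³ = -77/27 kN
  M_A = Pab²/L² = (-11)·(20/3)·(10/3)²/10² = -220/27 kN·m
  R_B = Pa²(a+3b)/L³ = (-11)·(20/3)²·((20/3)+3·(10/3))/10³ = -220/27 kN
  M_B = -Pa²b/L² = -(-11)·(20/3)²·(10/3)/10² = 440/27 kN·m
Load 4 — point force P=-20 kN at a=5/2 m (b=L-a=15/2):
  R_A = Pb²(3a+b)/L³ = (-20)·(15/2)²·(3·(5/2)+(15/2))/10³ = -135/8 kN
  M_A = Pab²/L² = (-20)·(5/2)·(15/2)²/10² = -225/8 kN·m
  R_B = Pa²(a+3b)/L³ = (-20)·(5/2)²·((5/2)+3·(15/2))/10³ = -25/8 kN
  M_B = -Pa²b/L² = -(-20)·(5/2)²·(15/2)/10² = 75/8 kN·m
Superposition: R_A = -2101/216 kN, M_A = -2885/216 kN·m, R_B = 1885/216 kN, M_B = -1205/216 kN·m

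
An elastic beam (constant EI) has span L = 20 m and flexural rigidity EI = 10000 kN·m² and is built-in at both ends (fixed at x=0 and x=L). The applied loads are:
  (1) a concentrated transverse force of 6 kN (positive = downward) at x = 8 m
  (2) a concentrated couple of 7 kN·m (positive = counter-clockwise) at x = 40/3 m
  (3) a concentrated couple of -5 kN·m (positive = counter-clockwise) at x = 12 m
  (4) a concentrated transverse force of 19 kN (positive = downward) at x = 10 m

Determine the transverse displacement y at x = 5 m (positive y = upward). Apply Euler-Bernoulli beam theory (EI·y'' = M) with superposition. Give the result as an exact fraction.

y(5) = -121/2250 m

Load 1 — point force P=6 kN at a=8 m (b=L-a=12):
  y_1 = -Pb²x²(3aL-(3a+b)x)/(6L³EI)  [x≤a] = -6·12²·5²·(3·8·20-(3·8+12)·5)/(6·20³·10000) = -27/2000 m
Load 2 — applied couple M₀=7 kN·m at a=40/3 m (b=L-a=20/3):
  y_2 = (R_Ax³/6 - M_Ax²/2)/EI  [x≤a] with R_A=7/15, M_A=7/3 = ((7/15)·5³/6 - (7/3)·5²/2)/10000 = -7/3600 m
Load 3 — applied couple M₀=-5 kN·m at a=12 m (b=L-a=8):
  y_3 = (R_Ax³/6 - M_Ax²/2)/EI  [x≤a] with R_A=-9/25, M_A=-8/5 = ((-9/25)·5³/6 - (-8/5)·5²/2)/10000 = 1/800 m
Load 4 — point force P=19 kN at a=10 m (b=L-a=10):
  y_4 = -Pb²x²(3aL-(3a+b)x)/(6L³EI)  [x≤a] = -19·10²·5²·(3·10·20-(3·10+10)·5)/(6·20³·10000) = -19/480 m
Superposition: y = Σ y_i = -121/2250 m ≈ -0.053778 m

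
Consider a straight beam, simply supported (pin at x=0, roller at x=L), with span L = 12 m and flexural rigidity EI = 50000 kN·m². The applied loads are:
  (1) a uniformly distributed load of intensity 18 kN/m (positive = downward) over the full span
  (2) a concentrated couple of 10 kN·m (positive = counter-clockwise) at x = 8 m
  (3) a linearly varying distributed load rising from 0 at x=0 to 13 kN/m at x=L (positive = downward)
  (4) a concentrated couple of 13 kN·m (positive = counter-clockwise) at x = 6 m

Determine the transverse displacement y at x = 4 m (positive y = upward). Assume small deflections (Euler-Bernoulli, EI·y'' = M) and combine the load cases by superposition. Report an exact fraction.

Load 1 — uniform load w=18 kN/m over full span:
  y_1 = -wx(L³-2Lx²+x³)/(24EI) = -18·4·(12³-2·12·4²+4³)/(24·50000) = -264/3125 m
Load 2 — applied couple M₀=10 kN·m at a=8 m (b=L-a=4):
  y_2 = (M₀x³/(6L)+C₁x)/EI  [x≤a] with C₁=M₀(3b²-L²)/(6L)=-40/3 = (10·4³/(6·12)+(-40/3)·4)/50000 = -1/1125 m
Load 3 — triangular load w₀=13 kN/m (0→w₀ over full span):
  y_3 = -w₀x(7L⁴-10L²x²+3x⁴)/(360LEI) = -13·4·(7·12⁴-10·12²·4²+3·4⁴)/(360·12·50000) = -832/28125 m
Load 4 — applied couple M₀=13 kN·m at a=6 m (b=L-a=6):
  y_4 = (M₀x³/(6L)+C₁x)/EI  [x≤a] with C₁=M₀(3b²-L²)/(6L)=-13/2 = (13·4³/(6·12)+(-13/2)·4)/50000 = -13/45000 m
Superposition: y = Σ y_i = -2881/25000 m ≈ -0.115240 m

y(4) = -2881/25000 m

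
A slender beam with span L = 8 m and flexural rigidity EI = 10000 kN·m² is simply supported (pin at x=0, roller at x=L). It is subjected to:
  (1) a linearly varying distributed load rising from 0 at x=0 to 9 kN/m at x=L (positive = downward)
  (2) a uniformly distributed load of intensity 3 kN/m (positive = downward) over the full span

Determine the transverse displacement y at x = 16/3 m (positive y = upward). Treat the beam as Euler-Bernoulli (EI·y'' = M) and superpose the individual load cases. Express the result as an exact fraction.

y(16/3) = -1792/50625 m

Load 1 — triangular load w₀=9 kN/m (0→w₀ over full span):
  y_1 = -w₀x(7L⁴-10L²x²+3x⁴)/(360LEI) = -9·(16/3)·(7·8⁴-10·8²·(16/3)²+3·(16/3)⁴)/(360·8·10000) = -1088/50625 m
Load 2 — uniform load w=3 kN/m over full span:
  y_2 = -wx(L³-2Lx²+x³)/(24EI) = -3·(16/3)·(8³-2·8·(16/3)²+(16/3)³)/(24·10000) = -704/50625 m
Superposition: y = Σ y_i = -1792/50625 m ≈ -0.035398 m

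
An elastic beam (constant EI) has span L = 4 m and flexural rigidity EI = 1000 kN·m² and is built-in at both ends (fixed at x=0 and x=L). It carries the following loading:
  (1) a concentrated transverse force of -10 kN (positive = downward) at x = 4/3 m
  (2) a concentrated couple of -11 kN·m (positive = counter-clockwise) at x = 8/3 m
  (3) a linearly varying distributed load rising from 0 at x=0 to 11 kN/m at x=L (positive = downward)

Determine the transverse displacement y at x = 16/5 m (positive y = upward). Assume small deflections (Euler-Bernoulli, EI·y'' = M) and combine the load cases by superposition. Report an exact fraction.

y(16/5) = -101612/158203125 m

Load 1 — point force P=-10 kN at a=4/3 m (b=L-a=8/3):
  y_1 = -Pa²(L-x)²(3bL-(3b+a)(L-x))/(6L³EI)  [x>a] = -(-10)·(4/3)²·(4-(16/5))²·(3·(8/3)·4-(3·(8/3)+(4/3))·(4-(16/5)))/(6·4³·1000) = 184/253125 m
Load 2 — applied couple M₀=-11 kN·m at a=8/3 m (b=L-a=4/3):
  y_2 = (R_Ax³/6 - M_Ax²/2 - M₀(x-a)²/2)/EI  [x>a] with R_A=-11/3, M_A=-11/3 = ((-11/3)·(16/5)³/6 - (-11/3)·(16/5)²/2 - (-11)·((16/5)-(8/3))²/2)/1000 = 44/140625 m
Load 3 — triangular load w₀=11 kN/m (0→w₀ over full span):
  y_3 = -w₀x²(L-x)²(x+2L)/(120LEI) = -11·(16/5)²·(4-(16/5))²·((16/5)+2·4)/(120·4·1000) = -9856/5859375 m
Superposition: y = Σ y_i = -101612/158203125 m ≈ -0.000642 m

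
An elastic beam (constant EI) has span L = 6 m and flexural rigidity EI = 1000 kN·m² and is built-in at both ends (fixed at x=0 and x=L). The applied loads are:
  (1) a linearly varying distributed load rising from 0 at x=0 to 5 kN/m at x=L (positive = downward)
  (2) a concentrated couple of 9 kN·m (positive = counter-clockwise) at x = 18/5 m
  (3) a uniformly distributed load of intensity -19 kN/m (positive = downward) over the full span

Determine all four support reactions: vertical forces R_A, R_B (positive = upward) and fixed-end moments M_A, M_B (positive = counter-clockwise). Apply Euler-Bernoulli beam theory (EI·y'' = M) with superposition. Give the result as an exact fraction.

R_A = -2517/50 kN, M_A = -1203/25 kN·m, R_B = -2433/50 kN, M_B = 1227/25 kN·m

Load 1 — triangular load w₀=5 kN/m (0→w₀ over full span):
  R_A = 3w₀L/20 = 3·5·6/20 = 9/2 kN
  M_A = w₀L²/30 = 5·6²/30 = 6 kN·m
  R_B = 7w₀L/20 = 7·5·6/20 = 21/2 kN
  M_B = -w₀L²/20 = -5·6²/20 = -9 kN·m
Load 2 — applied couple M₀=9 kN·m at a=18/5 m (b=L-a=12/5):
  R_A = 6M₀ab/L³ = 6·9·(18/5)·(12/5)/6³ = 54/25 kN
  M_A = M₀b(2a-b)/L² = 9·(12/5)·(2·(18/5)-(12/5))/6² = 72/25 kN·m
  R_B = -6M₀ab/L³ = -6·9·(18/5)·(12/5)/6³ = -54/25 kN
  M_B = M₀a(2b-a)/L² = 9·(18/5)·(2·(12/5)-(18/5))/6² = 27/25 kN·m
Load 3 — uniform load w=-19 kN/m over full span:
  R_A = wL/2 = (-19)·6/2 = -57 kN
  M_A = wL²/12 = (-19)·6²/12 = -57 kN·m
  R_B = wL/2 = (-19)·6/2 = -57 kN
  M_B = -wL²/12 = -(-19)·6²/12 = 57 kN·m
Superposition: R_A = -2517/50 kN, M_A = -1203/25 kN·m, R_B = -2433/50 kN, M_B = 1227/25 kN·m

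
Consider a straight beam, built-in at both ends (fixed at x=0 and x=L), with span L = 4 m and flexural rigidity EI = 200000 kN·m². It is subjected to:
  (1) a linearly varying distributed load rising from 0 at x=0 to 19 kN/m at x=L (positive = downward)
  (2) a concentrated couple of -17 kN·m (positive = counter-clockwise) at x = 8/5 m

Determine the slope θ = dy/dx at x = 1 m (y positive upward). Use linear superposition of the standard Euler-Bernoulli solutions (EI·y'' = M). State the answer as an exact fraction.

θ(1) = -4521/160000000 rad

Load 1 — triangular load w₀=19 kN/m (0→w₀ over full span):
  θ_1 = -w₀(2x(L-x)(L-2x)(x+2L)+x²(L-x)²)/(120LEI) = -19·(2·1·(4-1)·(4-2·1)·(1+2·4)+1²·(4-1)²)/(120·4·200000) = -741/32000000 rad
Load 2 — applied couple M₀=-17 kN·m at a=8/5 m (b=L-a=12/5):
  θ_2 = (R_Ax²/2 - M_Ax)/EI  [x≤a] with R_A=-153/25, M_A=-51/25 = ((-153/25)·1²/2 - (-51/25)·1)/200000 = -51/10000000 rad
Superposition: θ = Σ θ_i = -4521/160000000 rad ≈ -0.000028 rad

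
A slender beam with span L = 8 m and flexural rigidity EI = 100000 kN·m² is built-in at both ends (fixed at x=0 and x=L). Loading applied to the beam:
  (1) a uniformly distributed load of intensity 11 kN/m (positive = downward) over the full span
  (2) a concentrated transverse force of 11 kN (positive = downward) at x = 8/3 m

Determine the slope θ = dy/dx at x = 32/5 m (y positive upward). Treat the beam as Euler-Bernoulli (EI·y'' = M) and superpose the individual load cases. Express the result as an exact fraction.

θ(32/5) = 5467/10546875 rad

Load 1 — uniform load w=11 kN/m over full span:
  θ_1 = -wx(L-x)(L-2x)/(12EI) = -11·(32/5)·(8-(32/5))·(8-2·(32/5))/(12·100000) = 176/390625 rad
Load 2 — point force P=11 kN at a=8/3 m (b=L-a=16/3):
  θ_2 = Pa²(L-x)(2bL-(3b+a)(L-x))/(2L³EI)  [x>a] = 11·(8/3)²·(8-(32/5))·(2·(16/3)·8-(3·(16/3)+(8/3))·(8-(32/5)))/(2·8³·100000) = 143/2109375 rad
Superposition: θ = Σ θ_i = 5467/10546875 rad ≈ 0.000518 rad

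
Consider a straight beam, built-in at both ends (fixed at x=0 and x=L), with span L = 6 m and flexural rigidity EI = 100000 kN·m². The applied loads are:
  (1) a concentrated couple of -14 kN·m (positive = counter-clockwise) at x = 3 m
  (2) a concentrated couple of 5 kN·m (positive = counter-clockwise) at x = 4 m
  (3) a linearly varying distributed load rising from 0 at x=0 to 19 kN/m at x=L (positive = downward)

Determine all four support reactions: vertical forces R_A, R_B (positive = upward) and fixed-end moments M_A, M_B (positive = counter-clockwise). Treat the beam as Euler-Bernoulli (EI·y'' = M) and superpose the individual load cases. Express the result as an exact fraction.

Load 1 — applied couple M₀=-14 kN·m at a=3 m (b=L-a=3):
  R_A = 6M₀ab/L³ = 6·(-14)·3·3/6³ = -7/2 kN
  M_A = M₀b(2a-b)/L² = (-14)·3·(2·3-3)/6² = -7/2 kN·m
  R_B = -6M₀ab/L³ = -6·(-14)·3·3/6³ = 7/2 kN
  M_B = M₀a(2b-a)/L² = (-14)·3·(2·3-3)/6² = -7/2 kN·m
Load 2 — applied couple M₀=5 kN·m at a=4 m (b=L-a=2):
  R_A = 6M₀ab/L³ = 6·5·4·2/6³ = 10/9 kN
  M_A = M₀b(2a-b)/L² = 5·2·(2·4-2)/6² = 5/3 kN·m
  R_B = -6M₀ab/L³ = -6·5·4·2/6³ = -10/9 kN
  M_B = M₀a(2b-a)/L² = 5·4·(2·2-4)/6² = 0 kN·m
Load 3 — triangular load w₀=19 kN/m (0→w₀ over full span):
  R_A = 3w₀L/20 = 3·19·6/20 = 171/10 kN
  M_A = w₀L²/30 = 19·6²/30 = 114/5 kN·m
  R_B = 7w₀L/20 = 7·19·6/20 = 399/10 kN
  M_B = -w₀L²/20 = -19·6²/20 = -171/5 kN·m
Superposition: R_A = 662/45 kN, M_A = 629/30 kN·m, R_B = 1903/45 kN, M_B = -377/10 kN·m

R_A = 662/45 kN, M_A = 629/30 kN·m, R_B = 1903/45 kN, M_B = -377/10 kN·m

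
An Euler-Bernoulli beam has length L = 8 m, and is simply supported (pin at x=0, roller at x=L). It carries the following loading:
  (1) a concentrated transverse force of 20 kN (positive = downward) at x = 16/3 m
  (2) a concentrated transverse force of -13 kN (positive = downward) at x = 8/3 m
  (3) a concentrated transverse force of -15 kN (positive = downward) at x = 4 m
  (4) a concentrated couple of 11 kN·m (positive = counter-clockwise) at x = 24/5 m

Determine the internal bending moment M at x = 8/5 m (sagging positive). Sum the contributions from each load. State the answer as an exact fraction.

Load 1 — point force P=20 kN at a=16/3 m (b=L-a=8/3):
  M_1 = Pbx/L  [x≤a] = 20·(8/3)·(8/5)/8 = 32/3 kN·m
Load 2 — point force P=-13 kN at a=8/3 m (b=L-a=16/3):
  M_2 = Pbx/L  [x≤a] = (-13)·(16/3)·(8/5)/8 = -208/15 kN·m
Load 3 — point force P=-15 kN at a=4 m (b=L-a=4):
  M_3 = Pbx/L  [x≤a] = (-15)·4·(8/5)/8 = -12 kN·m
Load 4 — applied couple M₀=11 kN·m at a=24/5 m (b=L-a=16/5):
  M_4 = M₀x/L  [x≤a] = 11·(8/5)/8 = 11/5 kN·m
Superposition: M = Σ M_i = -13 kN·m ≈ -13.000000 kN·m

M(8/5) = -13 kN·m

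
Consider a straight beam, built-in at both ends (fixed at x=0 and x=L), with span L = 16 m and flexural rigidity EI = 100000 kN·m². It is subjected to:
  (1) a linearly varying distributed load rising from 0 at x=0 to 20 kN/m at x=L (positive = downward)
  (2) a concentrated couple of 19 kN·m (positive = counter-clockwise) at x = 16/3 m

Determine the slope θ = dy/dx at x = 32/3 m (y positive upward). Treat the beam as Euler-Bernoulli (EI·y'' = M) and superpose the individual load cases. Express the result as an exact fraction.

Load 1 — triangular load w₀=20 kN/m (0→w₀ over full span):
  θ_1 = -w₀(2x(L-x)(L-2x)(x+2L)+x²(L-x)²)/(120LEI) = -20·(2·(32/3)·(16-(32/3))·(16-2·(32/3))·((32/3)+2·16)+(32/3)²·(16-(32/3))²)/(120·16·100000) = 1792/759375 rad
Load 2 — applied couple M₀=19 kN·m at a=16/3 m (b=L-a=32/3):
  θ_2 = (R_Ax²/2 - M_Ax - M₀(x-a))/EI  [x>a] with R_A=19/12, M_A=0 = ((19/12)·(32/3)²/2 - 0·(32/3) - 19·((32/3)-(16/3)))/100000 = -19/168750 rad
Superposition: θ = Σ θ_i = 3413/1518750 rad ≈ 0.002247 rad

θ(32/3) = 3413/1518750 rad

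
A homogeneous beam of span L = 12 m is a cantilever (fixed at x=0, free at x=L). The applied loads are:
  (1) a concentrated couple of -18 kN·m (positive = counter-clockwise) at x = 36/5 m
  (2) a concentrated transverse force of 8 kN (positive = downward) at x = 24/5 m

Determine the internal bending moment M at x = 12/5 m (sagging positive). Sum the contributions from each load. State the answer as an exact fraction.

M(12/5) = -186/5 kN·m

Load 1 — applied couple M₀=-18 kN·m at a=36/5 m (b=L-a=24/5):
  M_1 = M₀  [x≤a] = (-18) = -18 kN·m
Load 2 — point force P=8 kN at a=24/5 m (b=L-a=36/5):
  M_2 = -P(a-x)  [x≤a] = -8·((24/5)-(12/5)) = -96/5 kN·m
Superposition: M = Σ M_i = -186/5 kN·m ≈ -37.200000 kN·m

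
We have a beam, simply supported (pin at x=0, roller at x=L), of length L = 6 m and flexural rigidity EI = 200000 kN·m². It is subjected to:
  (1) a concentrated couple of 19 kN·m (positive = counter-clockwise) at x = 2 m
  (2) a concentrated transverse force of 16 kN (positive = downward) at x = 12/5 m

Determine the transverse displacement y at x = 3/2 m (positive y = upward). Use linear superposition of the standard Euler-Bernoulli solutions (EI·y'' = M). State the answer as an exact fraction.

y(3/2) = -154459/800000000 m

Load 1 — applied couple M₀=19 kN·m at a=2 m (b=L-a=4):
  y_1 = (M₀x³/(6L)+C₁x)/EI  [x≤a] with C₁=M₀(3b²-L²)/(6L)=19/3 = (19·(3/2)³/(6·6)+(19/3)·(3/2))/200000 = 361/6400000 m
Load 2 — point force P=16 kN at a=12/5 m (b=L-a=18/5):
  y_2 = -Pbx(L²-b²-x²)/(6LEI)  [x≤a] = -16·(18/5)·(3/2)·(6²-(18/5)²-(3/2)²)/(6·6·200000) = -6237/25000000 m
Superposition: y = Σ y_i = -154459/800000000 m ≈ -0.000193 m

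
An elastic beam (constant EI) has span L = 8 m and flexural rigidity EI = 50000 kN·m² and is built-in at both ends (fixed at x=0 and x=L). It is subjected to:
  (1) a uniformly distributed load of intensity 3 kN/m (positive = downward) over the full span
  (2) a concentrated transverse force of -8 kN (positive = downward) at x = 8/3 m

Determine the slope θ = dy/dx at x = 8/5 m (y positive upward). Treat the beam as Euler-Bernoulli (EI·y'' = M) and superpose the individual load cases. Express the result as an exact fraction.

Load 1 — uniform load w=3 kN/m over full span:
  θ_1 = -wx(L-x)(L-2x)/(12EI) = -3·(8/5)·(8-(8/5))·(8-2·(8/5))/(12·50000) = -96/390625 rad
Load 2 — point force P=-8 kN at a=8/3 m (b=L-a=16/3):
  θ_2 = -Pb²x(2aL-(3a+b)x)/(2L³EI)  [x≤a] = -(-8)·(16/3)²·(8/5)·(2·(8/3)·8-(3·(8/3)+(16/3))·(8/5))/(2·8³·50000) = 64/421875 rad
Superposition: θ = Σ θ_i = -992/10546875 rad ≈ -0.000094 rad

θ(8/5) = -992/10546875 rad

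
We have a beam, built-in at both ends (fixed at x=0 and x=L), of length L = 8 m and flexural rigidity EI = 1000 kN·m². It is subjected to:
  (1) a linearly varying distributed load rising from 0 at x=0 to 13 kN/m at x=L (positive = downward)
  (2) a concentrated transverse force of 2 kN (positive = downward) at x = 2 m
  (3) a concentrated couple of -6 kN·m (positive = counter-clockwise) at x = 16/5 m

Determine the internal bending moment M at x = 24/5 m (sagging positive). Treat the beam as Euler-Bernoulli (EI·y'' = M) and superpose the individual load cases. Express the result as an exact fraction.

Load 1 — triangular load w₀=13 kN/m (0→w₀ over full span):
  M_1 = 3w₀Lx/20 - w₀L²/30 - w₀x³/(6L) = 3·13·8·(24/5)/20 - 13·8²/30 - 13·(24/5)³/(6·8) = 6448/375 kN·m
Load 2 — point force P=2 kN at a=2 m (b=L-a=6):
  M_2 = Pa²(a+3b)(L-x)/L³ - Pa²b/L²  [x>a] = 2·2²·(2+3·6)·(8-(24/5))/8³ - 2·2²·6/8² = 1/4 kN·m
Load 3 — applied couple M₀=-6 kN·m at a=16/5 m (b=L-a=24/5):
  M_3 = R_Ax - M_A - M₀  [x>a] with R_A=-27/25, M_A=-18/25 = (-27/25)·(24/5) - (-18/25) - (-6) = 192/125 kN·m
Superposition: M = Σ M_i = 28471/1500 kN·m ≈ 18.980667 kN·m

M(24/5) = 28471/1500 kN·m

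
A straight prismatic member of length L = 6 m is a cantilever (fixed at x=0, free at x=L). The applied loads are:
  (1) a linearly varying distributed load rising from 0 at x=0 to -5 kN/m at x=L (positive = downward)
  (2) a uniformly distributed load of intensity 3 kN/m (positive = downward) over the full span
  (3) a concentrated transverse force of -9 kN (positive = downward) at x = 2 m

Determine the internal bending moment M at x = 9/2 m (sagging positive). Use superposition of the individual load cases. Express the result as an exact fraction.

M(9/2) = 57/32 kN·m

Load 1 — triangular load w₀=-5 kN/m (0→w₀ over full span):
  M_1 = w₀Lx/2 - w₀L²/3 - w₀x³/(6L) = (-5)·6·(9/2)/2 - (-5)·6²/3 - (-5)·(9/2)³/(6·6) = 165/32 kN·m
Load 2 — uniform load w=3 kN/m over full span:
  M_2 = -w(L-x)²/2 = -3·(6-(9/2))²/2 = -27/8 kN·m
Load 3 — point force P=-9 kN at a=2 m (b=L-a=4):
  M_3 = 0  [x>a] = 0 kN·m
Superposition: M = Σ M_i = 57/32 kN·m ≈ 1.781250 kN·m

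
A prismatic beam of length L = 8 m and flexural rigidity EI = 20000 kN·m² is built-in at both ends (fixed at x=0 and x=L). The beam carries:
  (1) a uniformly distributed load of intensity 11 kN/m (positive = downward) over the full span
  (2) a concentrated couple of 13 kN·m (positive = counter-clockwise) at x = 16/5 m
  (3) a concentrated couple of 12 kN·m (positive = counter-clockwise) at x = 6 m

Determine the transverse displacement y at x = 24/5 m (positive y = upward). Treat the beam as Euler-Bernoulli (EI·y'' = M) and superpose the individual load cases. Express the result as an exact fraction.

y(24/5) = -43637/7812500 m

Load 1 — uniform load w=11 kN/m over full span:
  y_1 = -wx²(L-x)²/(24EI) = -11·(24/5)²·(8-(24/5))²/(24·20000) = -2112/390625 m
Load 2 — applied couple M₀=13 kN·m at a=16/5 m (b=L-a=24/5):
  y_2 = (R_Ax³/6 - M_Ax²/2 - M₀(x-a)²/2)/EI  [x>a] with R_A=117/50, M_A=39/25 = ((117/50)·(24/5)³/6 - (39/25)·(24/5)²/2 - 13·((24/5)-(16/5))²/2)/20000 = 832/1953125 m
Load 3 — applied couple M₀=12 kN·m at a=6 m (b=L-a=2):
  y_3 = (R_Ax³/6 - M_Ax²/2)/EI  [x≤a] with R_A=27/16, M_A=15/4 = ((27/16)·(24/5)³/6 - (15/4)·(24/5)²/2)/20000 = -189/312500 m
Superposition: y = Σ y_i = -43637/7812500 m ≈ -0.005586 m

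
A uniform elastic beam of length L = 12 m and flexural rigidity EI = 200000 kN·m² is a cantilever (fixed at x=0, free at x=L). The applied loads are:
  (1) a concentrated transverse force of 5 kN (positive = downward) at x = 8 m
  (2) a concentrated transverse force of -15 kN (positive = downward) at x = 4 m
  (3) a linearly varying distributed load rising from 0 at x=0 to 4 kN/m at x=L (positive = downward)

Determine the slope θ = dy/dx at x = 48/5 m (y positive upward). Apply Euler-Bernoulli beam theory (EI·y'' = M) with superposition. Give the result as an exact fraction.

Load 1 — point force P=5 kN at a=8 m (b=L-a=4):
  θ_1 = -Pa²/(2EI)  [x>a] = -5·8²/(2·200000) = -1/1250 rad
Load 2 — point force P=-15 kN at a=4 m (b=L-a=8):
  θ_2 = -Pa²/(2EI)  [x>a] = -(-15)·4²/(2·200000) = 3/5000 rad
Load 3 — triangular load w₀=4 kN/m (0→w₀ over full span):
  θ_3 = (w₀Lx²/4-w₀L²x/3-w₀x⁴/(24L))/EI = (4·12·(48/5)²/4-4·12²·(48/5)/3-4·(48/5)⁴/(24·12))/200000 = -8352/1953125 rad
Superposition: θ = Σ θ_i = -69941/15625000 rad ≈ -0.004476 rad

θ(48/5) = -69941/15625000 rad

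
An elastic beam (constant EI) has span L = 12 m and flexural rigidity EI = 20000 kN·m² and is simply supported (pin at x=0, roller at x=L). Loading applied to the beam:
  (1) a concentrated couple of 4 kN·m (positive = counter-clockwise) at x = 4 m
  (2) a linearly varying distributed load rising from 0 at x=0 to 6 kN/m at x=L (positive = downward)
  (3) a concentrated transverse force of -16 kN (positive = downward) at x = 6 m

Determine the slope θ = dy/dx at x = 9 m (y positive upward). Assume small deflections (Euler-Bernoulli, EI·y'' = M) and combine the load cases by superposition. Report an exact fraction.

Load 1 — applied couple M₀=4 kN·m at a=4 m (b=L-a=8):
  θ_1 = (M₀x²/(2L)-M₀(x-a)+C₁)/EI  [x>a] with C₁=M₀(3b²-L²)/(6L)=8/3 = (4·9²/(2·12)-4·(9-4)+(8/3))/20000 = -23/120000 rad
Load 2 — triangular load w₀=6 kN/m (0→w₀ over full span):
  θ_2 = -w₀(7L⁴-30L²x²+15x⁴)/(360LEI) = -6·(7·12⁴-30·12²·9²+15·9⁴)/(360·12·20000) = 11817/1600000 rad
Load 3 — point force P=-16 kN at a=6 m (b=L-a=6):
  θ_3 = -Pa(2L²-6Lx+3x²+a²)/(6LEI)  [x>a] = -(-16)·6·(2·12²-6·12·9+3·9²+6²)/(6·12·20000) = -27/5000 rad
Superposition: θ = Σ θ_i = 8611/4800000 rad ≈ 0.001794 rad

θ(9) = 8611/4800000 rad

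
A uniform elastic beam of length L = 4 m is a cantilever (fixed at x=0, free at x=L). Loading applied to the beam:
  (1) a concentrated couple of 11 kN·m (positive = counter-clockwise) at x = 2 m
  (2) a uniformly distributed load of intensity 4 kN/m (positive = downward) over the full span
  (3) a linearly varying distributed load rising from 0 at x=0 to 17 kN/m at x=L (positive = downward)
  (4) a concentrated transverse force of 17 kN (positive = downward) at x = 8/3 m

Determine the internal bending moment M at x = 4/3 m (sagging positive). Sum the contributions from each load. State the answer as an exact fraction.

M(4/3) = -5905/81 kN·m

Load 1 — applied couple M₀=11 kN·m at a=2 m (b=L-a=2):
  M_1 = M₀  [x≤a] = 11 = 11 kN·m
Load 2 — uniform load w=4 kN/m over full span:
  M_2 = -w(L-x)²/2 = -4·(4-(4/3))²/2 = -128/9 kN·m
Load 3 — triangular load w₀=17 kN/m (0→w₀ over full span):
  M_3 = w₀Lx/2 - w₀L²/3 - w₀x³/(6L) = 17·4·(4/3)/2 - 17·4²/3 - 17·(4/3)³/(6·4) = -3808/81 kN·m
Load 4 — point force P=17 kN at a=8/3 m (b=L-a=4/3):
  M_4 = -P(a-x)  [x≤a] = -17·((8/3)-(4/3)) = -68/3 kN·m
Superposition: M = Σ M_i = -5905/81 kN·m ≈ -72.901235 kN·m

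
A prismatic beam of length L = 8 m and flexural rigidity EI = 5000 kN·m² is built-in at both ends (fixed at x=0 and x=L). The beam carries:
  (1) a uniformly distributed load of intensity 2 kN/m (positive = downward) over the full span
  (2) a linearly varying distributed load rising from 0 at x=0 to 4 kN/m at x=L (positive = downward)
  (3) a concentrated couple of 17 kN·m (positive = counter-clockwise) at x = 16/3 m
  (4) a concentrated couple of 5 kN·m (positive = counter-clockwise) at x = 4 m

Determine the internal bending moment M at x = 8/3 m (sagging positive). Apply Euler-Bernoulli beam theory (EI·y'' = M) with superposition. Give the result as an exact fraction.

M(8/3) = 15197/1620 kN·m

Load 1 — uniform load w=2 kN/m over full span:
  M_1 = wLx/2 - wL²/12 - wx²/2 = 2·8·(8/3)/2 - 2·8²/12 - 2·(8/3)²/2 = 32/9 kN·m
Load 2 — triangular load w₀=4 kN/m (0→w₀ over full span):
  M_2 = 3w₀Lx/20 - w₀L²/30 - w₀x³/(6L) = 3·4·8·(8/3)/20 - 4·8²/30 - 4·(8/3)³/(6·8) = 1088/405 kN·m
Load 3 — applied couple M₀=17 kN·m at a=16/3 m (b=L-a=8/3):
  M_3 = R_Ax - M_A  [x≤a] with R_A=17/6, M_A=17/3 = (17/6)·(8/3) - (17/3) = 17/9 kN·m
Load 4 — applied couple M₀=5 kN·m at a=4 m (b=L-a=4):
  M_4 = R_Ax - M_A  [x≤a] with R_A=15/16, M_A=5/4 = (15/16)·(8/3) - (5/4) = 5/4 kN·m
Superposition: M = Σ M_i = 15197/1620 kN·m ≈ 9.380864 kN·m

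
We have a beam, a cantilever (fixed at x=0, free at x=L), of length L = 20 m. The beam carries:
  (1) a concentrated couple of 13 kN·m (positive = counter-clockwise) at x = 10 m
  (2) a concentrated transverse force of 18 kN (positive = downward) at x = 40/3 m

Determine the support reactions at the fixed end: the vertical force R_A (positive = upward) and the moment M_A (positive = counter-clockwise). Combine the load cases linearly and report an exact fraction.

R_A = 18 kN, M_A = 227 kN·m

Load 1 — applied couple M₀=13 kN·m at a=10 m (b=L-a=10):
  R_A = 0 kN
  M_A = -M₀ = -13 kN·m
Load 2 — point force P=18 kN at a=40/3 m (b=L-a=20/3):
  R_A = P = 18 kN
  M_A = Pa = 18·(40/3) = 240 kN·m
Superposition: R_A = 18 kN, M_A = 227 kN·m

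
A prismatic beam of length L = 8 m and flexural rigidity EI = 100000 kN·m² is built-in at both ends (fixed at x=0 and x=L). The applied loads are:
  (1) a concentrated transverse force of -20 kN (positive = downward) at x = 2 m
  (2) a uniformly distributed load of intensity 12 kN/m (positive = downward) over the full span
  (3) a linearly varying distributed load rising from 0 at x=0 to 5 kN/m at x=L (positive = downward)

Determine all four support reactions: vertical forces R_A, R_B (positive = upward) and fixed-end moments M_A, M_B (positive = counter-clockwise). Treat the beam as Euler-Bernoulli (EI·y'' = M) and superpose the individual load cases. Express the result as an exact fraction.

Load 1 — point force P=-20 kN at a=2 m (b=L-a=6):
  R_A = Pb²(3a+b)/L³ = (-20)·6²·(3·2+6)/8³ = -135/8 kN
  M_A = Pab²/L² = (-20)·2·6²/8² = -45/2 kN·m
  R_B = Pa²(a+3b)/L³ = (-20)·2²·(2+3·6)/8³ = -25/8 kN
  M_B = -Pa²b/L² = -(-20)·2²·6/8² = 15/2 kN·m
Load 2 — uniform load w=12 kN/m over full span:
  R_A = wL/2 = 12·8/2 = 48 kN
  M_A = wL²/12 = 12·8²/12 = 64 kN·m
  R_B = wL/2 = 12·8/2 = 48 kN
  M_B = -wL²/12 = -12·8²/12 = -64 kN·m
Load 3 — triangular load w₀=5 kN/m (0→w₀ over full span):
  R_A = 3w₀L/20 = 3·5·8/20 = 6 kN
  M_A = w₀L²/30 = 5·8²/30 = 32/3 kN·m
  R_B = 7w₀L/20 = 7·5·8/20 = 14 kN
  M_B = -w₀L²/20 = -5·8²/20 = -16 kN·m
Superposition: R_A = 297/8 kN, M_A = 313/6 kN·m, R_B = 471/8 kN, M_B = -145/2 kN·m

R_A = 297/8 kN, M_A = 313/6 kN·m, R_B = 471/8 kN, M_B = -145/2 kN·m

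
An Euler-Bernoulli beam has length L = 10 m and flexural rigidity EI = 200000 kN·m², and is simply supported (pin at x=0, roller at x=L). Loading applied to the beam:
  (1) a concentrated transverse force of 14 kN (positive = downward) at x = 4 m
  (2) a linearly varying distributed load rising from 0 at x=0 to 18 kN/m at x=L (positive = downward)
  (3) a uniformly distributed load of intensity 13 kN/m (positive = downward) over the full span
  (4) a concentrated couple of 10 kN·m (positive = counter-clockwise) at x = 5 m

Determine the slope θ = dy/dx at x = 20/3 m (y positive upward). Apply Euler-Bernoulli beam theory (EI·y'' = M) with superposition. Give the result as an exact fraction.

Load 1 — point force P=14 kN at a=4 m (b=L-a=6):
  θ_1 = -Pa(2L²-6Lx+3x²+a²)/(6LEI)  [x>a] = -14·4·(2·10²-6·10·(20/3)+3·(20/3)²+4²)/(6·10·200000) = 133/562500 rad
Load 2 — triangular load w₀=18 kN/m (0→w₀ over full span):
  θ_2 = -w₀(7L⁴-30L²x²+15x⁴)/(360LEI) = -18·(7·10⁴-30·10²·(20/3)²+15·(20/3)⁴)/(360·10·200000) = 91/108000 rad
Load 3 — uniform load w=13 kN/m over full span:
  θ_3 = -w(L³-6Lx²+4x³)/(24EI) = -13·(10³-6·10·(20/3)²+4·(20/3)³)/(24·200000) = 169/129600 rad
Load 4 — applied couple M₀=10 kN·m at a=5 m (b=L-a=5):
  θ_4 = (M₀x²/(2L)-M₀(x-a)+C₁)/EI  [x>a] with C₁=M₀(3b²-L²)/(6L)=-25/6 = (10·(20/3)²/(2·10)-10·((20/3)-5)+(-25/6))/200000 = 1/144000 rad
Superposition: θ = Σ θ_i = 387179/162000000 rad ≈ 0.002390 rad

θ(20/3) = 387179/162000000 rad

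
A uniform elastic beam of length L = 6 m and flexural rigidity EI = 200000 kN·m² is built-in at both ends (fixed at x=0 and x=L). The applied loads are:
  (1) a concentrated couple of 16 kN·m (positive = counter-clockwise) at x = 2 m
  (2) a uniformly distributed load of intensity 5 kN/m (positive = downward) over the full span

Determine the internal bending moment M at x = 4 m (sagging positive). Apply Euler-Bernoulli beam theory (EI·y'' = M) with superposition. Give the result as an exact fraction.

M(4) = 29/9 kN·m

Load 1 — applied couple M₀=16 kN·m at a=2 m (b=L-a=4):
  M_1 = R_Ax - M_A - M₀  [x>a] with R_A=32/9, M_A=0 = (32/9)·4 - 0 - 16 = -16/9 kN·m
Load 2 — uniform load w=5 kN/m over full span:
  M_2 = wLx/2 - wL²/12 - wx²/2 = 5·6·4/2 - 5·6²/12 - 5·4²/2 = 5 kN·m
Superposition: M = Σ M_i = 29/9 kN·m ≈ 3.222222 kN·m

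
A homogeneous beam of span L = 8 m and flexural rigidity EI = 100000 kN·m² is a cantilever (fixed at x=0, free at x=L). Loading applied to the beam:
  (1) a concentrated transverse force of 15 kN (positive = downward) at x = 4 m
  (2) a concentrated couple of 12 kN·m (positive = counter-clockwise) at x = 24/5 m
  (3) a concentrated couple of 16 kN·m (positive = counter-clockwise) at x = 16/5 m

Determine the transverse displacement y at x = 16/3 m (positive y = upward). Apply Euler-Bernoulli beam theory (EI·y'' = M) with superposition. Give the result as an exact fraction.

y(16/3) = -281/234375 m

Load 1 — point force P=15 kN at a=4 m (b=L-a=4):
  y_1 = -Pa²(3x-a)/(6EI)  [x>a] = -15·4²·(3·(16/3)-4)/(6·100000) = -3/625 m
Load 2 — applied couple M₀=12 kN·m at a=24/5 m (b=L-a=16/5):
  y_2 = M₀a(2x-a)/(2EI)  [x>a] = 12·(24/5)·(2·(16/3)-(24/5))/(2·100000) = 132/78125 m
Load 3 — applied couple M₀=16 kN·m at a=16/5 m (b=L-a=24/5):
  y_3 = M₀a(2x-a)/(2EI)  [x>a] = 16·(16/5)·(2·(16/3)-(16/5))/(2·100000) = 448/234375 m
Superposition: y = Σ y_i = -281/234375 m ≈ -0.001199 m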